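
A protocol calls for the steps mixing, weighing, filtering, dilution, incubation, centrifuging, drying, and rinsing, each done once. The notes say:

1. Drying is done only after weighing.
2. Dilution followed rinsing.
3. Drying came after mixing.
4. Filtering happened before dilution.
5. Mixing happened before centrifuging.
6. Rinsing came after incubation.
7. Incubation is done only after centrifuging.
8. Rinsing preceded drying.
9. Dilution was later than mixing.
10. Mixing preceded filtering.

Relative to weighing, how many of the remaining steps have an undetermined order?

Forced after weighing: drying.
That leaves centrifuging, dilution, filtering, incubation, mixing, and rinsing with no forced order relative to weighing — 6.

6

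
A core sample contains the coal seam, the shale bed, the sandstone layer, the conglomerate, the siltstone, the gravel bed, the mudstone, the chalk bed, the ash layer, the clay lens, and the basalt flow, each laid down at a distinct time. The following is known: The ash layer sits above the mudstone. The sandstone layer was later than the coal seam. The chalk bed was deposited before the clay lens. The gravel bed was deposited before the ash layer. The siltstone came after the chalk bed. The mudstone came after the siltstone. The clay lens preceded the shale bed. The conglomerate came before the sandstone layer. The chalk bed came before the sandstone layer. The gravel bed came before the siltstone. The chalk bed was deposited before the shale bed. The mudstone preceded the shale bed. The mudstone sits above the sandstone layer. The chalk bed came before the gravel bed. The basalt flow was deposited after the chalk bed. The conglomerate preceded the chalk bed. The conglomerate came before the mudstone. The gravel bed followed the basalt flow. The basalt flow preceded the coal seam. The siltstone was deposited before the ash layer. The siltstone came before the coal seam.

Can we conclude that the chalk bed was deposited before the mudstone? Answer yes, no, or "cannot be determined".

yes

Chain the constraints: the chalk bed → the siltstone → the mudstone. Each link is directly stated, so the chalk bed comes before the mudstone.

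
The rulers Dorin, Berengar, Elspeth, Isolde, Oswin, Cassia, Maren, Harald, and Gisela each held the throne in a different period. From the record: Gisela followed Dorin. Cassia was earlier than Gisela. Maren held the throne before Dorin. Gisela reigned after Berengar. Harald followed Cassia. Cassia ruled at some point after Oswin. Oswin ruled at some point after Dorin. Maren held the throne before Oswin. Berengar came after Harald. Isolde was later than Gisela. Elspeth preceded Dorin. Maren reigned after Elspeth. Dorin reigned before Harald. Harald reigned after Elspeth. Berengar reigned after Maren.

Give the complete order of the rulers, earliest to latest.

Elspeth, Maren, Dorin, Oswin, Cassia, Harald, Berengar, Gisela, Isolde

The constraints fix every adjacent pair, so only one ordering works:
Elspeth → Maren → Dorin → Oswin → Cassia → Harald → Berengar → Gisela → Isolde.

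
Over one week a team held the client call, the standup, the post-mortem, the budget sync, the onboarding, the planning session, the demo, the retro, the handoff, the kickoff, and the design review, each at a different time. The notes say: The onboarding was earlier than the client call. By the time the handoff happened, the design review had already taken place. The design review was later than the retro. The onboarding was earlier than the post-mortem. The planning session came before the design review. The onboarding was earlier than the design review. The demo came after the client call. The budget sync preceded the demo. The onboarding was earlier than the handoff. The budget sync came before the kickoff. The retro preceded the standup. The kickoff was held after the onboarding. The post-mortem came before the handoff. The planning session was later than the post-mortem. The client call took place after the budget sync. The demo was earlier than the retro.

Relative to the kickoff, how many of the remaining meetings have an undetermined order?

Forced before the kickoff: the budget sync and the onboarding.
That leaves the client call, the demo, the design review, the handoff, the planning session, the post-mortem, the retro, and the standup with no forced order relative to the kickoff — 8.

8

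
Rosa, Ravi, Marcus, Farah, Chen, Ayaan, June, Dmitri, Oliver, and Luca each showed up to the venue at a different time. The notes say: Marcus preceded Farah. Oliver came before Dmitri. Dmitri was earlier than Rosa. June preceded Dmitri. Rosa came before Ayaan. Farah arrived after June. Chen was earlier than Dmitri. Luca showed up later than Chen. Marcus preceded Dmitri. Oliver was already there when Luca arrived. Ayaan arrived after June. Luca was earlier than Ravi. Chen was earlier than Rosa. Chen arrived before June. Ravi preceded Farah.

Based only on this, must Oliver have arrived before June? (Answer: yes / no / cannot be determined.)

cannot be determined

No chain of stated constraints runs from Oliver to June, and none runs from June to Oliver either.
So the relative order of Oliver and June is not fixed by the given facts.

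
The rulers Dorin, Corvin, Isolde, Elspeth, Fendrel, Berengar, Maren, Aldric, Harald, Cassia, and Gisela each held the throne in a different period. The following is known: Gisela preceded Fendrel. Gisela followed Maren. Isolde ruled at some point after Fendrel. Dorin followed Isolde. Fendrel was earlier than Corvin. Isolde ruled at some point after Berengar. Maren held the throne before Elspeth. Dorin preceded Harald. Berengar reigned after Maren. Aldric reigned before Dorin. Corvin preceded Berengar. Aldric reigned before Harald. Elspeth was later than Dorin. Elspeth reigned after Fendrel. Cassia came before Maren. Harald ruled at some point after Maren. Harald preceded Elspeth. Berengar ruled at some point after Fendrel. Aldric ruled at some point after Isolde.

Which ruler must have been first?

Cassia has a chain of constraints placing them before every other ruler, so Cassia must be first.

Cassia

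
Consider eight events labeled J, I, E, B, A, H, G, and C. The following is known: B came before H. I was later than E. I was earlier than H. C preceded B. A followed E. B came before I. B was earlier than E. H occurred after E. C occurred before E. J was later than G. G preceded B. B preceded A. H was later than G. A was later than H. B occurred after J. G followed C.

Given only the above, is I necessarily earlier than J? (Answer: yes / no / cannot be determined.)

no

Tracing the constraints gives J → B → I, so J must come before I.
That means I cannot be before J.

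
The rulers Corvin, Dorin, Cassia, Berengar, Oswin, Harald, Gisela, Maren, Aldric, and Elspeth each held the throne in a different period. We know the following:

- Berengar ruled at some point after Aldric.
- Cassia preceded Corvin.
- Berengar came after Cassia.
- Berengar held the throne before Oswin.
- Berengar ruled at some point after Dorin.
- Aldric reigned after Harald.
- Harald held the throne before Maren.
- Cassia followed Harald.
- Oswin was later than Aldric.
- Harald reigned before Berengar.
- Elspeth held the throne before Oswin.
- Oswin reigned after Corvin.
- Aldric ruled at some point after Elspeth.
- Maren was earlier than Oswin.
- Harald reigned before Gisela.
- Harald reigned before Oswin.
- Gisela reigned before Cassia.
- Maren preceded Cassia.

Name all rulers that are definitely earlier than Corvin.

Directly stated before Corvin: Cassia.
Gisela reaches Corvin via Gisela → Cassia → Corvin.
Harald reaches Corvin via Harald → Cassia → Corvin.
Maren reaches Corvin via Maren → Cassia → Corvin.

Cassia, Gisela, Harald, Maren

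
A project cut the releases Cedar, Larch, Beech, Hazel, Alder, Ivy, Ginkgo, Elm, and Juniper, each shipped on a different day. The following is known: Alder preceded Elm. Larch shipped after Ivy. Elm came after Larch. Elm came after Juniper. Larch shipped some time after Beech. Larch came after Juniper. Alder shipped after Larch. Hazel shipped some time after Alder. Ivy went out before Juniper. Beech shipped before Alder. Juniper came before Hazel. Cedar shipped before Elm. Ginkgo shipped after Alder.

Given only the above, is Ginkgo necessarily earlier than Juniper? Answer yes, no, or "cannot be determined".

Tracing the constraints gives Juniper → Larch → Alder → Ginkgo, so Juniper must come before Ginkgo.
That means Ginkgo cannot be before Juniper.

no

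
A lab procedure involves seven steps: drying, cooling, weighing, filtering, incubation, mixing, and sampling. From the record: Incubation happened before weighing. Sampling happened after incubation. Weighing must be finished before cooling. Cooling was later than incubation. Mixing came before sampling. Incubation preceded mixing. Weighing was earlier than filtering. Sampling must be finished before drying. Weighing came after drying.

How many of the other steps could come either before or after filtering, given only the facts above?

Forced before filtering: drying, incubation, mixing, sampling, and weighing.
That leaves cooling with no forced order relative to filtering — 1.

1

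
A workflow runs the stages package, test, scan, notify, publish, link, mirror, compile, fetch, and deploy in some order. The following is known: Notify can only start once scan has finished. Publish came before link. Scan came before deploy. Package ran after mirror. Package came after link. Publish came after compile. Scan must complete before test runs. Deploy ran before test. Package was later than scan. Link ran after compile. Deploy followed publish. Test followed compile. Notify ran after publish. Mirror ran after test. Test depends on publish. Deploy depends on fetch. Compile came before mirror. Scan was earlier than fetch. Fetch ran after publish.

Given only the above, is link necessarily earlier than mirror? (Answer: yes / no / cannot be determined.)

No chain of stated constraints runs from link to mirror, and none runs from mirror to link either.
So the relative order of link and mirror is not fixed by the given facts.

cannot be determined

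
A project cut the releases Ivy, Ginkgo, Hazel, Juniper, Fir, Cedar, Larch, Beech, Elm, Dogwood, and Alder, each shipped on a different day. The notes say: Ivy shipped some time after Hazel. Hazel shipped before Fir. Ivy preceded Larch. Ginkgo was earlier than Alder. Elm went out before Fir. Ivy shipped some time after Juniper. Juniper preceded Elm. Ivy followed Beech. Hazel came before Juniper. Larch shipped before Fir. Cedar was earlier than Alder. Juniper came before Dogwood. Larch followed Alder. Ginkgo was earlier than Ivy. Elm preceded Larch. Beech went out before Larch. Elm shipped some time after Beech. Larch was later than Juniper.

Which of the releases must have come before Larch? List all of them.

Alder, Beech, Cedar, Elm, Ginkgo, Hazel, Ivy, Juniper

Directly stated before Larch: Alder, Beech, Elm, Ivy, and Juniper.
Cedar reaches Larch via Cedar → Alder → Larch.
Ginkgo reaches Larch via Ginkgo → Alder → Larch.
Hazel reaches Larch via Hazel → Ivy → Larch.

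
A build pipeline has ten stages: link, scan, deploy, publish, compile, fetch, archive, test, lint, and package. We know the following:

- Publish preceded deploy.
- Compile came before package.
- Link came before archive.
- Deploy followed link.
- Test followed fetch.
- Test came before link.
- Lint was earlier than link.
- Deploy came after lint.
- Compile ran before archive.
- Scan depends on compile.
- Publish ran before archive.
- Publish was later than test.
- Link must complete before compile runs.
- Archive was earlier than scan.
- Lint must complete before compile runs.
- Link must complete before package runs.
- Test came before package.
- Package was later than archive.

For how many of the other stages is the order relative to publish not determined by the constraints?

Forced before publish: fetch and test; forced after publish: archive, deploy, package, and scan.
That leaves compile, link, and lint with no forced order relative to publish — 3.

3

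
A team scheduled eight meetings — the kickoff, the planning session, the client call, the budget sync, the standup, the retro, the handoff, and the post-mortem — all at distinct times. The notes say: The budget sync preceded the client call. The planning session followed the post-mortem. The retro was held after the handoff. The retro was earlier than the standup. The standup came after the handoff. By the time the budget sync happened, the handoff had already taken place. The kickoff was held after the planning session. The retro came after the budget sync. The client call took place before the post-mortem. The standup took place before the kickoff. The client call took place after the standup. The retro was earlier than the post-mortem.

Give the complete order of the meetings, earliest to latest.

The constraints fix every adjacent pair, so only one ordering works:
the handoff → the budget sync → the retro → the standup → the client call → the post-mortem → the planning session → the kickoff.

the handoff, the budget sync, the retro, the standup, the client call, the post-mortem, the planning session, the kickoff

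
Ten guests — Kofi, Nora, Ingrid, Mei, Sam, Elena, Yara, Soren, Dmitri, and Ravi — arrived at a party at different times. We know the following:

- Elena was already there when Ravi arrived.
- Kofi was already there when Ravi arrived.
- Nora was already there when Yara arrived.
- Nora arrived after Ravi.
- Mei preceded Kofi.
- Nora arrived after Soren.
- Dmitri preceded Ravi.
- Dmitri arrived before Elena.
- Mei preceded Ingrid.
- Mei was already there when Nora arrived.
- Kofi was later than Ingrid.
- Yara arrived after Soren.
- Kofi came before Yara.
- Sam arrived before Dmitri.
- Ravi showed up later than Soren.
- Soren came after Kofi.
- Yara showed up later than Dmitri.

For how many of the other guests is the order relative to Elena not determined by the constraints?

4

Forced before Elena: Dmitri and Sam; forced after Elena: Nora, Ravi, and Yara.
That leaves Ingrid, Kofi, Mei, and Soren with no forced order relative to Elena — 4.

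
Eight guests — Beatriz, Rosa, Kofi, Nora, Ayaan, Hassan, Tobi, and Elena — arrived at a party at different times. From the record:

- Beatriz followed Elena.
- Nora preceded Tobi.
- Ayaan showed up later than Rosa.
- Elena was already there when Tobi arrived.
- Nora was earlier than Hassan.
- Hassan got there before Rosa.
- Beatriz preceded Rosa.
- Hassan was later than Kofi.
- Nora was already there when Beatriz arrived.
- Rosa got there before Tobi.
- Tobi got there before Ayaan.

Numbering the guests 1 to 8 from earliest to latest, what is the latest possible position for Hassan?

Hassan must come before Ayaan, Rosa, and Tobi — 3 guests forced after them.
Everything else can be placed before Hassan in some valid order, so Hassan can sit as late as position 8 − 3 = 5.

5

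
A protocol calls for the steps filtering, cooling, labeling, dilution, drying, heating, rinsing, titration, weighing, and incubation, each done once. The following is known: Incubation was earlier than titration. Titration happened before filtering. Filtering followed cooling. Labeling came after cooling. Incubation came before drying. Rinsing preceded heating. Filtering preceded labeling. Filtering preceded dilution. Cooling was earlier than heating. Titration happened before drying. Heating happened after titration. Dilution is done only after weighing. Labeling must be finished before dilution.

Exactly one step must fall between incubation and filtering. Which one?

titration

Tracing the constraints gives incubation → titration → filtering, so titration sits after incubation and before filtering.
No other step is forced both after incubation and before filtering.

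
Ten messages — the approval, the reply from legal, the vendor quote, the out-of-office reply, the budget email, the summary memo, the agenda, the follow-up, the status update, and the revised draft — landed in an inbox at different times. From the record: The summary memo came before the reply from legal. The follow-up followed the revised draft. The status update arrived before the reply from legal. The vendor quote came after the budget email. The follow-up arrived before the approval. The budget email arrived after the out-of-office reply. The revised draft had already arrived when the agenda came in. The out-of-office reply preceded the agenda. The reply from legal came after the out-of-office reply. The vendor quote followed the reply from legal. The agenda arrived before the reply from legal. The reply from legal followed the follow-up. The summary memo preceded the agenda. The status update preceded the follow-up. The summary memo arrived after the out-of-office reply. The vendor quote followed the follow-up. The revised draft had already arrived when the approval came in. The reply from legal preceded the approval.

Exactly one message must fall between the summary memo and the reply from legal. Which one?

the agenda

Tracing the constraints gives the summary memo → the agenda → the reply from legal, so the agenda sits after the summary memo and before the reply from legal.
No other message is forced both after the summary memo and before the reply from legal.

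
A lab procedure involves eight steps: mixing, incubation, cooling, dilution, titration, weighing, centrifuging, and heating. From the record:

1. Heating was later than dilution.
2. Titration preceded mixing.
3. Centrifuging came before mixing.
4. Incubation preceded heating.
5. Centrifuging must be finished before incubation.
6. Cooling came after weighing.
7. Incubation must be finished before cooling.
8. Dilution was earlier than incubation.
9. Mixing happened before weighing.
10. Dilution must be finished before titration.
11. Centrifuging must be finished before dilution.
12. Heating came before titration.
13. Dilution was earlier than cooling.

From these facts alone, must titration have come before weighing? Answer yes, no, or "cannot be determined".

Chain the constraints: titration → mixing → weighing. Each link is directly stated, so titration comes before weighing.

yes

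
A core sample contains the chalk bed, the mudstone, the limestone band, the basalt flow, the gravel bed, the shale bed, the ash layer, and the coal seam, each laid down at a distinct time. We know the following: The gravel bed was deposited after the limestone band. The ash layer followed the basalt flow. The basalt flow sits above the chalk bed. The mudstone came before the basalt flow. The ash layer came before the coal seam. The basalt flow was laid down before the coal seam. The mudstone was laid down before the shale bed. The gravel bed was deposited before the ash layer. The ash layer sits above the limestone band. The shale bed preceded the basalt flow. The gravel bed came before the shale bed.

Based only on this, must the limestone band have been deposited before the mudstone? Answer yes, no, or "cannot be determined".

cannot be determined

No chain of stated constraints runs from the limestone band to the mudstone, and none runs from the mudstone to the limestone band either.
So the relative order of the limestone band and the mudstone is not fixed by the given facts.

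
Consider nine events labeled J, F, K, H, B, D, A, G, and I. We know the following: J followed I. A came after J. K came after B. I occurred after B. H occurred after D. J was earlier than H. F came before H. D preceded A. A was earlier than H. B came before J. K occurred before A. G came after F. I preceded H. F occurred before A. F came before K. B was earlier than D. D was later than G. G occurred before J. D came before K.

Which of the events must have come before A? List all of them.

Directly stated before A: D, F, J, and K.
B reaches A via B → J → A.
G reaches A via G → D → A.
I reaches A via I → J → A.
No chain forces H ahead of A.

B, D, F, G, I, J, K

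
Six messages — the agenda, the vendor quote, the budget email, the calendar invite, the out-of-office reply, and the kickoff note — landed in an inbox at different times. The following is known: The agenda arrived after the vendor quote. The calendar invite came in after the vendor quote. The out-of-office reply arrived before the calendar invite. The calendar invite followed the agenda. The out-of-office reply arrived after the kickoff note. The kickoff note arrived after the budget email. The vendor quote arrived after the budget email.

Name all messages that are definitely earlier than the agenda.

the budget email, the vendor quote

Directly stated before the agenda: the vendor quote.
The budget email reaches the agenda via the budget email → the vendor quote → the agenda.
No chain forces the calendar invite (or any of the others) ahead of the agenda.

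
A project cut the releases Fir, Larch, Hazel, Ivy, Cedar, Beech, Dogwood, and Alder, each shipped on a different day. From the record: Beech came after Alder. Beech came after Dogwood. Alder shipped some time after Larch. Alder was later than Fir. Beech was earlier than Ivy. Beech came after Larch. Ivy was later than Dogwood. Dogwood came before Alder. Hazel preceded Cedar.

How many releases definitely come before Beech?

4

Directly stated before Beech: Alder, Dogwood, and Larch.
Fir reaches Beech via Fir → Alder → Beech.
That's Alder, Dogwood, Fir, and Larch — 4 in all.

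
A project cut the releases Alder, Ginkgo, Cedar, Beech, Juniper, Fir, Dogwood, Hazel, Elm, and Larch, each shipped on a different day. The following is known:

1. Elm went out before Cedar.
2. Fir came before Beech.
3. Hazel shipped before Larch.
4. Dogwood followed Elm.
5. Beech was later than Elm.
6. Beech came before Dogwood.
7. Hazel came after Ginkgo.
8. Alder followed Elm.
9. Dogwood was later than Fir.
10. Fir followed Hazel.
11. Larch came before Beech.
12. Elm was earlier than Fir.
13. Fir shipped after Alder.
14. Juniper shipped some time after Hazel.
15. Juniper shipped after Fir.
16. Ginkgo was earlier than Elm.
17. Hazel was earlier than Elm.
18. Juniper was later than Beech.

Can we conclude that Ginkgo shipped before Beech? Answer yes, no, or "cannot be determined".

yes

Chain the constraints: Ginkgo → Elm → Beech. Each link is directly stated, so Ginkgo comes before Beech.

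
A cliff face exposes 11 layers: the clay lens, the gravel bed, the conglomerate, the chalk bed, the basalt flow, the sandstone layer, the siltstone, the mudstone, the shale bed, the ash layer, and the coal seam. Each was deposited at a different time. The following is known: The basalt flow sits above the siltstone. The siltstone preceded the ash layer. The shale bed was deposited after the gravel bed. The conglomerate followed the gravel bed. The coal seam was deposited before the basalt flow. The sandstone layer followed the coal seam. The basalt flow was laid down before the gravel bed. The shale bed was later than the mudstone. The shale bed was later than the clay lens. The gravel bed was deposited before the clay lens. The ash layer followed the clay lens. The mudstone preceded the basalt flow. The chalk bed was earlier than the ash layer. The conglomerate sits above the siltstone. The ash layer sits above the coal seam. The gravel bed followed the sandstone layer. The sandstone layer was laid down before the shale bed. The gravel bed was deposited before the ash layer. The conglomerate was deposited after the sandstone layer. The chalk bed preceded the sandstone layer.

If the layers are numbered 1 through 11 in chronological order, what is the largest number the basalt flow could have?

The basalt flow must come before the ash layer, the clay lens, the conglomerate, the gravel bed, and the shale bed — 5 layers forced after it.
Everything else can be placed before the basalt flow in some valid order, so the basalt flow can sit as late as position 11 − 5 = 6.

6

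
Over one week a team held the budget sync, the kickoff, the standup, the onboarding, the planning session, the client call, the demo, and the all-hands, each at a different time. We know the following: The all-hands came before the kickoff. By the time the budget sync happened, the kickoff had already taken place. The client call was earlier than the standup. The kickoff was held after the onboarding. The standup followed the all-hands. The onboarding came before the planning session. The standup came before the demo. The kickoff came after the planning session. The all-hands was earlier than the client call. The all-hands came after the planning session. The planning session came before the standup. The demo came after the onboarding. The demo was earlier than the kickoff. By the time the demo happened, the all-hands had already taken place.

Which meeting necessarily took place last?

Every other meeting has a chain of constraints placing it before the budget sync, so the budget sync is last.

the budget sync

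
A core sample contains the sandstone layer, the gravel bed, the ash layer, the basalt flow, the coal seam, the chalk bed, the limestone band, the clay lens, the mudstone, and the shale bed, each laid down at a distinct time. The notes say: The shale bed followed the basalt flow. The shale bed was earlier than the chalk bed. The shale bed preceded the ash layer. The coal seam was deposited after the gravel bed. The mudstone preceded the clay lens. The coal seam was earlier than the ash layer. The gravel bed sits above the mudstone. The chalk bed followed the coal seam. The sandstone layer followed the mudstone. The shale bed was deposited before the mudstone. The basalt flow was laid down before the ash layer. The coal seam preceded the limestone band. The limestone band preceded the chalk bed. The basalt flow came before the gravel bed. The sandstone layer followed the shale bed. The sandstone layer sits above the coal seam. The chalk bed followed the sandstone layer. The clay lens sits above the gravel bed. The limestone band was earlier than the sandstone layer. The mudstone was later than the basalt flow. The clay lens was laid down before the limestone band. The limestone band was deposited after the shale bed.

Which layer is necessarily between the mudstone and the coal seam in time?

the gravel bed

Tracing the constraints gives the mudstone → the gravel bed → the coal seam, so the gravel bed sits after the mudstone and before the coal seam.
No other layer is forced both after the mudstone and before the coal seam.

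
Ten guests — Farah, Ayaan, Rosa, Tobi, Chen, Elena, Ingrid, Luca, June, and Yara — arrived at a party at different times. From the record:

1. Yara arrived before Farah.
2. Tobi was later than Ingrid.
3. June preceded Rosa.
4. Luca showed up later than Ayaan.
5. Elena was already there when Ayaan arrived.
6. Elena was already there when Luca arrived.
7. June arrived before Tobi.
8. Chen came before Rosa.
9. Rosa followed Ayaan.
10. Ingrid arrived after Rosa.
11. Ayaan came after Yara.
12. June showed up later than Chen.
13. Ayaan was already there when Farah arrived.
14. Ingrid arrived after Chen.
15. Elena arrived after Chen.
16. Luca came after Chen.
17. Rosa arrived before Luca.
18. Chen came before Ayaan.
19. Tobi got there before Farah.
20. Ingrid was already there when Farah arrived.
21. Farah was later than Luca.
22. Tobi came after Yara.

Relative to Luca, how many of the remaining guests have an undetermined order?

2

Forced before Luca: Ayaan, Chen, Elena, June, Rosa, and Yara; forced after Luca: Farah.
That leaves Ingrid and Tobi with no forced order relative to Luca — 2.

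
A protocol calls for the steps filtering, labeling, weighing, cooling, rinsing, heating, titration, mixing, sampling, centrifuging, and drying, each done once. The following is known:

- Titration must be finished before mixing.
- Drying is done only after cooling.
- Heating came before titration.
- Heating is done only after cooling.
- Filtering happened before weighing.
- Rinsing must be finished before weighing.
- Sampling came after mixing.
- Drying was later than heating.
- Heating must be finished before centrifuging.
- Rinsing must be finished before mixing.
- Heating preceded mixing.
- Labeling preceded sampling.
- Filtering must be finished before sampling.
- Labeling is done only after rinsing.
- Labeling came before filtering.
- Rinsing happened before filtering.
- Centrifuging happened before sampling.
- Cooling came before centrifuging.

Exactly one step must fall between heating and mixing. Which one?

titration

Tracing the constraints gives heating → titration → mixing, so titration sits after heating and before mixing.
No other step is forced both after heating and before mixing.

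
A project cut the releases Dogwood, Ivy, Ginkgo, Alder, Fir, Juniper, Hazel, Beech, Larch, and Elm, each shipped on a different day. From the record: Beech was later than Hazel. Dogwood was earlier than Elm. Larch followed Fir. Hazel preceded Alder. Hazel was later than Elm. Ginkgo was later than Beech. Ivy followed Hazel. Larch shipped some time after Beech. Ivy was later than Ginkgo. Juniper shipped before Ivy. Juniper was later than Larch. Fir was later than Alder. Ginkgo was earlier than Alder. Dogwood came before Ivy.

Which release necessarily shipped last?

Ivy

Every other release has a chain of constraints placing it before Ivy, so Ivy is last.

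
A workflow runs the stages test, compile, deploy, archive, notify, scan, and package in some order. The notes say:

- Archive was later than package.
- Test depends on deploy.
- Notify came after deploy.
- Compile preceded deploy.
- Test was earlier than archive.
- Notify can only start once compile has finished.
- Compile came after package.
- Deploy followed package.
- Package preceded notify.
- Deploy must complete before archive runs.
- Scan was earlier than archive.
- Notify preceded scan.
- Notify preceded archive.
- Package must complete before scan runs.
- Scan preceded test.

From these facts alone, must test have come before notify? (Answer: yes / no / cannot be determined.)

no

Tracing the constraints gives notify → scan → test, so notify must come before test.
That means test cannot be before notify.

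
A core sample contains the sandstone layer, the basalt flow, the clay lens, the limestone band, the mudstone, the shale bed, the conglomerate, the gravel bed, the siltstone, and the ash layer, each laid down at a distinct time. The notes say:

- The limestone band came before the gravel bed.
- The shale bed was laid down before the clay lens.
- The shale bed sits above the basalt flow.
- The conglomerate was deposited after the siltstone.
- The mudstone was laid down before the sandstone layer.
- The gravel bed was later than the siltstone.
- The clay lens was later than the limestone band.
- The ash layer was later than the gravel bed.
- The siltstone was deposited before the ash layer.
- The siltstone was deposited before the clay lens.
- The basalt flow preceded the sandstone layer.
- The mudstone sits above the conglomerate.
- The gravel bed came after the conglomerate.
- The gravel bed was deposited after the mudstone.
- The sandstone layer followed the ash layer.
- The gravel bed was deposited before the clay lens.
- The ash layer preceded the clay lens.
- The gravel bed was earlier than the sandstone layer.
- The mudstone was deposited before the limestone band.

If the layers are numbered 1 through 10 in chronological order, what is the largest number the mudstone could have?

5

The mudstone must come before the ash layer, the clay lens, the gravel bed, the limestone band, and the sandstone layer — 5 layers forced after it.
Everything else can be placed before the mudstone in some valid order, so the mudstone can sit as late as position 10 − 5 = 5.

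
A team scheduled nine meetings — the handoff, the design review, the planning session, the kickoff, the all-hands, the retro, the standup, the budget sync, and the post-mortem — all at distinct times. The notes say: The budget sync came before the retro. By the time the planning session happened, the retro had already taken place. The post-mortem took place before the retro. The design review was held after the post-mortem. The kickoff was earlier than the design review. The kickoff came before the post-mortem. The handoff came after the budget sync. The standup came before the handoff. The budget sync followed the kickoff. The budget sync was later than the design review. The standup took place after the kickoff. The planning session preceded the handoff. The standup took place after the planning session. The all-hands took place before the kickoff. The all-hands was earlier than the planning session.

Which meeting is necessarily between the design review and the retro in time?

the budget sync

Tracing the constraints gives the design review → the budget sync → the retro, so the budget sync sits after the design review and before the retro.
No other meeting is forced both after the design review and before the retro.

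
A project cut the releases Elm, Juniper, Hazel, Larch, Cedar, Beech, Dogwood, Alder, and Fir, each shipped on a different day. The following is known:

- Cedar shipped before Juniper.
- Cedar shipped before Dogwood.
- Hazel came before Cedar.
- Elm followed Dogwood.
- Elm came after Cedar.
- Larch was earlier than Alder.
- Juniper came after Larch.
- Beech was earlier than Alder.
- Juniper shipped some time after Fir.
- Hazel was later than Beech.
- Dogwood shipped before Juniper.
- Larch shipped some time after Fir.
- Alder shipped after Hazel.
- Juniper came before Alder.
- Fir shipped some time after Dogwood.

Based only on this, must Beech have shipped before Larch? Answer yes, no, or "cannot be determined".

Chain the constraints: Beech → Hazel → Cedar → Dogwood → Fir → Larch. Each link is directly stated, so Beech comes before Larch.

yes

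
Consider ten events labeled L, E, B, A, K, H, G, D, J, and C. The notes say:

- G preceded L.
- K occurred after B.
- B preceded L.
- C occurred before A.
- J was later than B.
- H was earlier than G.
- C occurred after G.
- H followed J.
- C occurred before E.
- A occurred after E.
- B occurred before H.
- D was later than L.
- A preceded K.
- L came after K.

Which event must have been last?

D

Every other event has a chain of constraints placing it before D, so D is last.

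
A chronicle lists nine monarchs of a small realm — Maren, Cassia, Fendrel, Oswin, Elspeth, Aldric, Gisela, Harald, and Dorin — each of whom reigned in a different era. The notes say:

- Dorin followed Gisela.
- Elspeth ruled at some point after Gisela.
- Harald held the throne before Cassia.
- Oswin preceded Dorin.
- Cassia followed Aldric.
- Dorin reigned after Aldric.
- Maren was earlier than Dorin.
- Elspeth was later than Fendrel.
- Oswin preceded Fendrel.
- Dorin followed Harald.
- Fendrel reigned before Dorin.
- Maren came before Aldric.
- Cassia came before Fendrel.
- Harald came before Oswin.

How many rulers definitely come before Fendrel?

Directly stated before Fendrel: Cassia and Oswin.
Aldric reaches Fendrel via Aldric → Cassia → Fendrel.
Harald reaches Fendrel via Harald → Oswin → Fendrel.
Maren reaches Fendrel via Maren → Aldric → Cassia → Fendrel.
No chain forces Elspeth (or any of the others) ahead of Fendrel.
That's Aldric, Cassia, Harald, Maren, and Oswin — 5 in all.

5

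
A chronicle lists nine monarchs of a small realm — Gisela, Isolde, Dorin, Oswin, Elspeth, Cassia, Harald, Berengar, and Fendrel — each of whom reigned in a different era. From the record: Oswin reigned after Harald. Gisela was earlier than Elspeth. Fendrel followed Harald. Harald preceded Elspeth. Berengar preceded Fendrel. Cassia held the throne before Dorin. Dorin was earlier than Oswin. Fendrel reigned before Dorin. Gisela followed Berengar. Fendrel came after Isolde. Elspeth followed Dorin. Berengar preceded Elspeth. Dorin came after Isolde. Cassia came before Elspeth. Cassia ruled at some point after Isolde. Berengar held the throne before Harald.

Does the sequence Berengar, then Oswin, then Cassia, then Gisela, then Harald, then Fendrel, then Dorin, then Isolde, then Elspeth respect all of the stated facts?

no

The constraints require Isolde before Fendrel, but in the proposed sequence Fendrel appears ahead of Isolde. That one violation is enough.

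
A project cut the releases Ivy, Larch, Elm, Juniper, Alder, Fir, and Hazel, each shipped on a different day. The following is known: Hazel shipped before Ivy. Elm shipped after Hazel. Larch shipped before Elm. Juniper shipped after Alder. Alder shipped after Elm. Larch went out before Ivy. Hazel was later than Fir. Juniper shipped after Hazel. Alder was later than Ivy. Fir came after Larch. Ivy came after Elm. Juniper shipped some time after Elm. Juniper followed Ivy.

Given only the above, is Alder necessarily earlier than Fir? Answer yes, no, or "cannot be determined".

Tracing the constraints gives Fir → Hazel → Elm → Alder, so Fir must come before Alder.
That means Alder cannot be before Fir.

no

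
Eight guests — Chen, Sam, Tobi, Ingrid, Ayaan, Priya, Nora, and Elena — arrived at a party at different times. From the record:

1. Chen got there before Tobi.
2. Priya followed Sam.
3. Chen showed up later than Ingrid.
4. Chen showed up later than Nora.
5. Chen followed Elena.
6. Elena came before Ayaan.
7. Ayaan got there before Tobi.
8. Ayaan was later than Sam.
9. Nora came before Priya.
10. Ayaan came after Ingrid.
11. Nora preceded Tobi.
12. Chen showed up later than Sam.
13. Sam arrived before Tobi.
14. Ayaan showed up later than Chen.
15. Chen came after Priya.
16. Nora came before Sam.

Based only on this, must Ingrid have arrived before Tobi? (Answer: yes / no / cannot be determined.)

yes

Chain the constraints: Ingrid → Ayaan → Tobi. Each link is directly stated, so Ingrid comes before Tobi.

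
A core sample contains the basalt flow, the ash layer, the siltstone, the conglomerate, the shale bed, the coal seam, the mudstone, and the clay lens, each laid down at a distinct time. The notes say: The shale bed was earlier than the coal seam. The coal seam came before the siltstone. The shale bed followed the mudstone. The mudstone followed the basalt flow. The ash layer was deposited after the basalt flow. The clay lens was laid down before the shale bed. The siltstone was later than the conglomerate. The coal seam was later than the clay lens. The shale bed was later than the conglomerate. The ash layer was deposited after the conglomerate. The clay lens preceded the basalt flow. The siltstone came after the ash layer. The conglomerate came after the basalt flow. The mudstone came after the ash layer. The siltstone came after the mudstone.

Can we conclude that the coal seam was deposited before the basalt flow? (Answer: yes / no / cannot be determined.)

no

Tracing the constraints gives the basalt flow → the conglomerate → the shale bed → the coal seam, so the basalt flow must come before the coal seam.
That means the coal seam cannot be before the basalt flow.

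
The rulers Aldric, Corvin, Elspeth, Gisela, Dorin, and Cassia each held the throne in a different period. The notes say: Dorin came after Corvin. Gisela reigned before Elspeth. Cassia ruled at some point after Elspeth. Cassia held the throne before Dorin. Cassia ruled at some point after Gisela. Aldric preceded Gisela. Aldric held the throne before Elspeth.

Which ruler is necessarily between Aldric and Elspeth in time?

Gisela

Tracing the constraints gives Aldric → Gisela → Elspeth, so Gisela sits after Aldric and before Elspeth.
No other ruler is forced both after Aldric and before Elspeth.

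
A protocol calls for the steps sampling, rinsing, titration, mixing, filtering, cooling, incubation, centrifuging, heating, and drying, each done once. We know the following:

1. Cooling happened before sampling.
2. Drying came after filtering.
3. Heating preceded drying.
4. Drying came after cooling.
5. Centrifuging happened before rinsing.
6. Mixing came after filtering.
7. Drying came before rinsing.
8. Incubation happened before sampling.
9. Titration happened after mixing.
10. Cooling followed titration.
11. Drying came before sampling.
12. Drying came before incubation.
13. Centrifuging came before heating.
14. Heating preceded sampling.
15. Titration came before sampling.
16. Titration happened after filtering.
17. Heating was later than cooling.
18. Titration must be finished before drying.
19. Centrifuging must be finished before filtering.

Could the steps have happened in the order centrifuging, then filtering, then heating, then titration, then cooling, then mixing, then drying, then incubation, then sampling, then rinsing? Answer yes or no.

no

The constraints require mixing before titration, but in the proposed sequence titration appears ahead of mixing. That one violation is enough.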